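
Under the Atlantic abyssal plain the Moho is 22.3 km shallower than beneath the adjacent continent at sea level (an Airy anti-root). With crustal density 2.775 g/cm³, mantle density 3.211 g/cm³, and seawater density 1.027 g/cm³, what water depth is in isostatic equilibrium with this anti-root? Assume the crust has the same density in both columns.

5.56 km

Replacing a thickness d of crust by seawater at the top must be balanced by replacing crust with mantle at the base: d (ρ_c − ρ_w) = a (ρ_m − ρ_c).
d = a (ρ_m − ρ_c)/(ρ_c − ρ_w) = 22.3 km × 0.436/1.748 = 5.56 km.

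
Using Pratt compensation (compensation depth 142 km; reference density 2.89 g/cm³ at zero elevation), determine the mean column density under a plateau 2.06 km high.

2.85 g/cm³

Pratt balance: ρ_ref D = ρ (D + h).
ρ = ρ_ref D/(D + h) = 2.89 × 142 km/(142 km + 2.06 km) = 2.85 g/cm³.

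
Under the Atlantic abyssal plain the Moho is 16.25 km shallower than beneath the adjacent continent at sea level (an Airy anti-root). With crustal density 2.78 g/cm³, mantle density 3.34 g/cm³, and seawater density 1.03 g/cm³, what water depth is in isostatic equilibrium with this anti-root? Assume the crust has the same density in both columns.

Replacing a thickness d of crust by seawater at the top must be balanced by replacing crust with mantle at the base: d (ρ_c − ρ_w) = a (ρ_m − ρ_c).
d = a (ρ_m − ρ_c)/(ρ_c − ρ_w) = 16.25 km × 0.56/1.75 = 5.2 km.

5.2 km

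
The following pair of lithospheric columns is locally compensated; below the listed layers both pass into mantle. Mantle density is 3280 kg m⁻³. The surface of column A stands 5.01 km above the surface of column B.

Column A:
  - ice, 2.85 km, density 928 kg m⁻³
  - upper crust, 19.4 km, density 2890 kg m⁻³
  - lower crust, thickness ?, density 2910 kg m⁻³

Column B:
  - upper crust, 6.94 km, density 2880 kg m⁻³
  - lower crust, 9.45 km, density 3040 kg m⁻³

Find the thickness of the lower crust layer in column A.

19.5 km

Take the compensation level at the base of the deeper column (depth z_c below the surface of column A) and equate Σ ρ_i t_i down to z_c; mantle fills any gap and the z_c terms cancel.
Column A: 2.85×928 + 19.4×2890 + x×2910 + (z_c − 22.25 − x)×3280
Column B: 5.01×0 + 6.94×2880 + 9.45×3040 + (z_c − 5.01 − 16.39)×3280
The z_c×3280 term appears on both sides and cancels. Collect the known terms of each column as K = Σ(ρt)_known − 3280 × (depth of known layers): K_A = 58710.8 − 3280×22.25 = −14269.2; K_B = 48715.2 − 3280×(5.01 + 16.39) = −21476.8.
Balance: K_A − x×(3280 − 2910) = K_B, so x = (K_A − K_B)/(3280 − 2910) = 7207.6/370 = 19.5 km.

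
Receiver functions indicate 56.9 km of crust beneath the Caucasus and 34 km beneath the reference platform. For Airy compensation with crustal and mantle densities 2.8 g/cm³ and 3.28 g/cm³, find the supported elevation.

3.35 km

Excess crust Δ = 56.9 km − 34 km = 22.9 km, split between elevation h and root r with h + r = Δ.
Airy balance ρ_c h = (ρ_m − ρ_c) r gives r = h ρ_c/(ρ_m − ρ_c), so h (1 + ρ_c/(ρ_m − ρ_c)) = Δ, i.e. h = Δ (ρ_m − ρ_c)/ρ_m.
h = 22.9 km × 0.48/3.28 = 3.35 km.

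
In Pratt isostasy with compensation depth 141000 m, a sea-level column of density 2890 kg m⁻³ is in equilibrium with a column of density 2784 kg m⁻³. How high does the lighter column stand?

ρ_ref D = ρ (D + h) → h = D (ρ_ref − ρ)/ρ.
h = 141000 m × (2890 − 2784)/2784 = 5370 m.

5370 m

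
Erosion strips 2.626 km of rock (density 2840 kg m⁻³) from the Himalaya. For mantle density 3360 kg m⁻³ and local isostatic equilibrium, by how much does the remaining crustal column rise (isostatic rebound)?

Unloading: uplift u = e ρ_c/ρ_m = 2.626 km × 2840/3360 = 2.22 km.

2.22 km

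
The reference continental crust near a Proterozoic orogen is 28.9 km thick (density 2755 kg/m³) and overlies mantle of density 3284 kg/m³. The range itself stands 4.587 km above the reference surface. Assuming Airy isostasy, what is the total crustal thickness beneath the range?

57.4 km

Root depth r = h ρ_c / (ρ_m − ρ_c) = 4.587 km × 2755 / 529 = 23.89 km.
Total thickness = T + h + r = 28.9 km + 4.587 km + 23.89 km = 57.4 km.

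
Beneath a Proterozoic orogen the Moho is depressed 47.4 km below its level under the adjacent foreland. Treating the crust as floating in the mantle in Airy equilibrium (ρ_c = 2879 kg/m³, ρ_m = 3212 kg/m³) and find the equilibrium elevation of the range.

For local isostatic compensation: ρ_c h = (ρ_m − ρ_c) r.
h = r (ρ_m − ρ_c) / ρ_c = 47.4 km × (3212 − 2879) / 2879 = 5.48 km.

5.48 km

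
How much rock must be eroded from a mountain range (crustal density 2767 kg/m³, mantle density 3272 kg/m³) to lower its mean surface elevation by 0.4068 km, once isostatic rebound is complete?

2.64 km

Net drop Δ = e − u = e − e ρ_c/ρ_m = e (ρ_m − ρ_c)/ρ_m.
e = Δ ρ_m/(ρ_m − ρ_c) = 0.4068 km × 3272/505 = 2.64 km.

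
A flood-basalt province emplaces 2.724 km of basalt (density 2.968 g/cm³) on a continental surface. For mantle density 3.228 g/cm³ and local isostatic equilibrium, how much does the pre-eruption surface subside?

2.5 km

Subaerial loading: s = t ρ_load / ρ_m.
s = 2.724 km × 2.968/3.228 = 2.5 km.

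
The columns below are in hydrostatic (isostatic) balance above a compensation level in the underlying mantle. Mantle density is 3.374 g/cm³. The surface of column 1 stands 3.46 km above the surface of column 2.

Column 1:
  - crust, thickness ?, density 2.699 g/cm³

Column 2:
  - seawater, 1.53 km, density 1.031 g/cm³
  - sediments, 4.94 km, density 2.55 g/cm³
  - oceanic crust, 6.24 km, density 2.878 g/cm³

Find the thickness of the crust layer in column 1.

Take the compensation level at the base of the deeper column (depth z_c below the surface of column 1) and equate Σ ρ_i t_i down to z_c; mantle fills any gap and the z_c terms cancel.
Column 1: x×2.699 + (z_c − 0 − x)×3.374
Column 2: 3.46×0 + 1.53×1.031 + 4.94×2.55 + 6.24×2.878 + (z_c − 3.46 − 12.71)×3.374
The z_c×3.374 term appears on both sides and cancels. Collect the known terms of each column as K = Σ(ρt)_known − 3.374 × (depth of known layers): K_1 = 0 − 3.374×0 = 0; K_2 = 32.13315 − 3.374×(3.46 + 12.71) = −22.42443.
Balance: K_1 − x×(3.374 − 2.699) = K_2, so x = (K_1 − K_2)/(3.374 − 2.699) = 22.4244/0.675 = 33.2 km.

33.2 km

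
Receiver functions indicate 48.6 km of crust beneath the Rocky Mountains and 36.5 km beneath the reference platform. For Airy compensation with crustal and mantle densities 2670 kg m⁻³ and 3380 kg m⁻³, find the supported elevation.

2.54 km

Excess crust Δ = 48.6 km − 36.5 km = 12.1 km, split between elevation h and root r with h + r = Δ.
Airy balance ρ_c h = (ρ_m − ρ_c) r gives r = h ρ_c/(ρ_m − ρ_c), so h (1 + ρ_c/(ρ_m − ρ_c)) = Δ, i.e. h = Δ (ρ_m − ρ_c)/ρ_m.
h = 12.1 km × 710/3380 = 2.54 km.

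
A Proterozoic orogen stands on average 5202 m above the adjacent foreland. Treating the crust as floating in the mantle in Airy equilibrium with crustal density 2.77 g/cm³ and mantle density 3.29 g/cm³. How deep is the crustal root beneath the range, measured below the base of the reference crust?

For local isostatic compensation: the weight of the topography is balanced by the buoyancy of the root, ρ_c h = (ρ_m − ρ_c) r.
r = h · ρ_c / (ρ_m − ρ_c) = 5202 m × 2.77 / (3.29 − 2.77) = 27700 m.

27700 m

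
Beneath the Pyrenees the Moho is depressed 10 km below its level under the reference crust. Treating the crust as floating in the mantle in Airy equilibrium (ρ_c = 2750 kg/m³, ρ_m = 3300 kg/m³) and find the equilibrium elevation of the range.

2 km

Equating mass per unit area of the two columns: ρ_c h = (ρ_m − ρ_c) r.
h = r (ρ_m − ρ_c) / ρ_c = 10 km × (3300 − 2750) / 2750 = 2 km.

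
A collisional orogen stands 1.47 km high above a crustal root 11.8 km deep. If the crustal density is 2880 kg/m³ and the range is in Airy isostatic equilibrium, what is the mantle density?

3240 kg/m³

Airy balance: ρ_c h = (ρ_m − ρ_c) r → ρ_m = ρ_c (1 + h/r).
ρ_m = 2880 × (1 + 1.47 km/11.8 km) = 3240 kg/m³.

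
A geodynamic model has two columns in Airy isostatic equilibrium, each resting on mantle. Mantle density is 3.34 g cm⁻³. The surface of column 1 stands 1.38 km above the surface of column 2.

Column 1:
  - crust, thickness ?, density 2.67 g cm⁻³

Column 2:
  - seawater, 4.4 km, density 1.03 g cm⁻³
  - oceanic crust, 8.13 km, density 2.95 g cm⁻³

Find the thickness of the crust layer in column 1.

Take the compensation level at the base of the deeper column (depth z_c below the surface of column 1) and equate Σ ρ_i t_i down to z_c; mantle fills any gap and the z_c terms cancel.
Column 1: x×2.67 + (z_c − 0 − x)×3.34
Column 2: 1.38×0 + 4.4×1.03 + 8.13×2.95 + (z_c − 1.38 − 12.53)×3.34
The z_c×3.34 term appears on both sides and cancels. Collect the known terms of each column as K = Σ(ρt)_known − 3.34 × (depth of known layers): K_1 = 0 − 3.34×0 = 0; K_2 = 28.5155 − 3.34×(1.38 + 12.53) = −17.9439.
Balance: K_1 − x×(3.34 − 2.67) = K_2, so x = (K_1 − K_2)/(3.34 − 2.67) = 17.9439/0.67 = 26.8 km.

26.8 km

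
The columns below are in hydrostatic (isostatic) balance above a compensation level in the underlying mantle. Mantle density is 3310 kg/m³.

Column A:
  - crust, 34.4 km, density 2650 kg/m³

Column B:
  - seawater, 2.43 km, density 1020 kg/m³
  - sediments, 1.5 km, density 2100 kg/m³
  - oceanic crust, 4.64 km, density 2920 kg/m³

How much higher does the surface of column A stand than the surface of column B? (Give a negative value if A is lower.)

4.08 km

For any compensation level in the mantle, the mantle terms cancel and isostasy reduces to e = (Σt_A − Σt_B) − (Σ(ρt)_A − Σ(ρt)_B) / ρ_m.
Σt_A = 34.4 km; Σt_B = 8.57 km; Σ(ρt)_A = 91160; Σ(ρt)_B = 19177.4 (in km·kg/m³).
e = (34.4 − 8.57) − (91160 − 19177.4) / 3310 = 4.08 km.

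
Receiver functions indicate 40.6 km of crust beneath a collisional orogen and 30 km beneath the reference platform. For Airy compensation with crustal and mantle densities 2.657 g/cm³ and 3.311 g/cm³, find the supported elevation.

Excess crust Δ = 40.6 km − 30 km = 10.6 km, split between elevation h and root r with h + r = Δ.
Airy balance ρ_c h = (ρ_m − ρ_c) r gives r = h ρ_c/(ρ_m − ρ_c), so h (1 + ρ_c/(ρ_m − ρ_c)) = Δ, i.e. h = Δ (ρ_m − ρ_c)/ρ_m.
h = 10.6 km × 0.654/3.311 = 2.09 km.

2.09 km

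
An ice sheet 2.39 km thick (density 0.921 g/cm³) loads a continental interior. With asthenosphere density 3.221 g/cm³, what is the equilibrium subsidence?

0.683 km

Equating mass per unit area of the two columns: the ice load ρ_ice t is balanced by mantle displaced below, ρ_m s.
s = t ρ_ice / ρ_m = 2.39 km × 0.921/3.221 = 0.683 km.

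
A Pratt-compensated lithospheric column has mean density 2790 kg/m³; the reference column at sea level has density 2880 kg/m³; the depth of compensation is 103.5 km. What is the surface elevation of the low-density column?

ρ_ref D = ρ (D + h) → h = D (ρ_ref − ρ)/ρ.
h = 103.5 km × (2880 − 2790)/2790 = 3.34 km.

3.34 km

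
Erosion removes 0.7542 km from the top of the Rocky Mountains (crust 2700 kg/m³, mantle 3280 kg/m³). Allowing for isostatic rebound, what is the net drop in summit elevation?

0.133 km

Rebound u = e ρ_c/ρ_m = 0.7542 km × 2700/3280 = 0.6208 km.
Net surface drop = e − u = 0.7542 km − 0.6208 km = e (ρ_m − ρ_c)/ρ_m = 0.133 km.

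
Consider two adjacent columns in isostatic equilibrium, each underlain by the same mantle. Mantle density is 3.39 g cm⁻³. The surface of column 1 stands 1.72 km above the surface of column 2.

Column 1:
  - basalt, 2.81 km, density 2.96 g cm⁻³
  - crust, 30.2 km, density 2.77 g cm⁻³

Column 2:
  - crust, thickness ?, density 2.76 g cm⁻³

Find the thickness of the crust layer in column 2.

22.4 km

Take the compensation level at the base of the deeper column (depth z_c below the surface of column 1) and equate Σ ρ_i t_i down to z_c; mantle fills any gap and the z_c terms cancel.
Column 1: 2.81×2.96 + 30.2×2.77 + (z_c − 33.01)×3.39
Column 2: 1.72×0 + x×2.76 + (z_c − 1.72 − 0 − x)×3.39
The z_c×3.39 term appears on both sides and cancels. Collect the known terms of each column as K = Σ(ρt)_known − 3.39 × (depth of known layers): K_1 = 91.9716 − 3.39×33.01 = −19.9323; K_2 = 0 − 3.39×(1.72 + 0) = −5.8308.
Balance: K_1 = K_2 − x×(3.39 − 2.76), so x = (K_2 − K_1)/(3.39 − 2.76) = 14.1015/0.63 = 22.4 km.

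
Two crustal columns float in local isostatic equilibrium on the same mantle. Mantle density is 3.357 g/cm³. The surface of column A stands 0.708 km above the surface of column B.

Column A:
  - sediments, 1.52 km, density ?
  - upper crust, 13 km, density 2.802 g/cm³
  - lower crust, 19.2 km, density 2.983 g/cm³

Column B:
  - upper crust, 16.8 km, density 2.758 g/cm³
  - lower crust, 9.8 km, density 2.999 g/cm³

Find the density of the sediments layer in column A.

2.34 g/cm³

Take the compensation level at the base of the deeper column (depth z_c below the surface of column A) and equate Σ ρ_i t_i down to z_c; mantle fills any gap and the z_c terms cancel.
Column A: 1.52×ρ + 13×2.802 + 19.2×2.983 + (z_c − 33.72)×3.357
Column B: 0.708×0 + 16.8×2.758 + 9.8×2.999 + (z_c − 0.708 − 26.6)×3.357
The z_c×3.357 term appears on both sides and cancels. Collect the known terms of each column as K = Σ(ρt)_known − 3.357 × (depth of known layers): K_A = 93.6996 − 3.357×33.72 = −19.49844; K_B = 75.7246 − 3.357×(0.708 + 26.6) = −15.948356.
Balance: K_A + 1.52×ρ = K_B, so ρ = (K_B − K_A)/1.52 = 3.55008/1.52 = 2.34 g/cm³.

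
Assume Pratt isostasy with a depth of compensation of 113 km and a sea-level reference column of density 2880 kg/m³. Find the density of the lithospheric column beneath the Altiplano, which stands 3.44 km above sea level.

Pratt balance: ρ_ref D = ρ (D + h).
ρ = ρ_ref D/(D + h) = 2880 × 113 km/(113 km + 3.44 km) = 2790 kg/m³.

2790 kg/m³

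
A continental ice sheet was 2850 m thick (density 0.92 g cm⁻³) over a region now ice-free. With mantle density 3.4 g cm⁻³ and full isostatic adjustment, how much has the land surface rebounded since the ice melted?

Removing the load lets mantle flow back in; uplift u satisfies ρ_ice t = ρ_m u.
u = t ρ_ice/ρ_m = 2850 m × 0.92/3.4 = 771 m.

771 m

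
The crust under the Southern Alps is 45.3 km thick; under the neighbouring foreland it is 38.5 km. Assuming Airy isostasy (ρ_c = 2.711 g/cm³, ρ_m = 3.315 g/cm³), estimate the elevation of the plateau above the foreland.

1.24 km

Excess crust Δ = 45.3 km − 38.5 km = 6.8 km, split between elevation h and root r with h + r = Δ.
Airy balance ρ_c h = (ρ_m − ρ_c) r gives r = h ρ_c/(ρ_m − ρ_c), so h (1 + ρ_c/(ρ_m − ρ_c)) = Δ, i.e. h = Δ (ρ_m − ρ_c)/ρ_m.
h = 6.8 km × 0.604/3.315 = 1.24 km.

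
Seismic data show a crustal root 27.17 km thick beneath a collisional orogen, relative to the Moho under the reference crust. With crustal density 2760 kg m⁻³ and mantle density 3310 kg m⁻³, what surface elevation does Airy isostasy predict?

5.41 km

Equating mass per unit area of the two columns: ρ_c h = (ρ_m − ρ_c) r.
h = r (ρ_m − ρ_c) / ρ_c = 27.17 km × (3310 − 2760) / 2760 = 5.41 km.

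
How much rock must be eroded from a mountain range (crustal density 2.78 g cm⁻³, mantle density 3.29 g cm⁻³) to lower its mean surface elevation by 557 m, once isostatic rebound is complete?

Net drop Δ = e − u = e − e ρ_c/ρ_m = e (ρ_m − ρ_c)/ρ_m.
e = Δ ρ_m/(ρ_m − ρ_c) = 557 m × 3.29/0.51 = 3590 m.

3590 m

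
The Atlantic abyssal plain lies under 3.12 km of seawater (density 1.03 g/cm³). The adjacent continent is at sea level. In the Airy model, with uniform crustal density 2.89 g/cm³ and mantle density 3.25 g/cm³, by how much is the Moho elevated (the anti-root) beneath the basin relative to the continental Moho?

16.1 km

By Archimedes' principle applied to the lithosphere: replacing crust with seawater at the top is compensated by replacing crust with mantle at the base: d (ρ_c − ρ_w) = a (ρ_m − ρ_c).
a = d (ρ_c − ρ_w)/(ρ_m − ρ_c) = 3.12 km × 1.86/0.36 = 16.1 km.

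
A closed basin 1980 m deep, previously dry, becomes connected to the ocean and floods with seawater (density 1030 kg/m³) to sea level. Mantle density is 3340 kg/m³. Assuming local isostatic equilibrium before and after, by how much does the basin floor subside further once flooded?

After flooding the water column is d + s deep. Its weight must equal the weight of mantle displaced by the extra subsidence s: (d + s) ρ_w = s ρ_m.
s = d ρ_w / (ρ_m − ρ_w) = 1980 m × 1030/(3340 − 1030) = 883 m.

883 m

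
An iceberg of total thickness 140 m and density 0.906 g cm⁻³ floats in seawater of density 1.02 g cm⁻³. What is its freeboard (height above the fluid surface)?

Floating equilibrium: submerged depth d = t ρ_obj/ρ_fluid = 140 m × 0.906/1.02 = 124.4 m.
Freeboard = t − d = 140 m − 124.4 m = 15.6 m.

15.6 m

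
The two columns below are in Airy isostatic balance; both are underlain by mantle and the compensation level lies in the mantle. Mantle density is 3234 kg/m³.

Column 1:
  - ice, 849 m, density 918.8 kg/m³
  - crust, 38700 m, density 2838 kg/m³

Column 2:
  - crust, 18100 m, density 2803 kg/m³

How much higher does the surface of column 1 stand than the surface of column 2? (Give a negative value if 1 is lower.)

2930 m

For any compensation level in the mantle, the mantle terms cancel and isostasy reduces to e = (Σt_1 − Σt_2) − (Σ(ρt)_1 − Σ(ρt)_2) / ρ_m.
Σt_1 = 39549 m; Σt_2 = 18100 m; Σ(ρt)_1 = 110610661; Σ(ρt)_2 = 50734300 (in m·kg/m³).
e = (39549 − 18100) − (110610661 − 50734300) / 3234 = 2930 m.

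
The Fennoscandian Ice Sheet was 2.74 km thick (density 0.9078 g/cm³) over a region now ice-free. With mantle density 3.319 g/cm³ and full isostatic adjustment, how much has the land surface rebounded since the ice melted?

0.749 km

Removing the load lets mantle flow back in; uplift u satisfies ρ_ice t = ρ_m u.
u = t ρ_ice/ρ_m = 2.74 km × 0.9078/3.319 = 0.749 km.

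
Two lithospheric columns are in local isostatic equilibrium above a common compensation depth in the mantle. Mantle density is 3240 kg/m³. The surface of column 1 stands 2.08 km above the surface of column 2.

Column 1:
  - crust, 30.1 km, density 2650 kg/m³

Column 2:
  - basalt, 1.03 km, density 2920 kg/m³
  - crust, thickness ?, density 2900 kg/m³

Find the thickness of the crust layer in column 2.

Take the compensation level at the base of the deeper column (depth z_c below the surface of column 1) and equate Σ ρ_i t_i down to z_c; mantle fills any gap and the z_c terms cancel.
Column 1: 30.1×2650 + (z_c − 30.1)×3240
Column 2: 2.08×0 + 1.03×2920 + x×2900 + (z_c − 2.08 − 1.03 − x)×3240
The z_c×3240 term appears on both sides and cancels. Collect the known terms of each column as K = Σ(ρt)_known − 3240 × (depth of known layers): K_1 = 79765 − 3240×30.1 = −17759; K_2 = 3007.6 − 3240×(2.08 + 1.03) = −7068.8.
Balance: K_1 = K_2 − x×(3240 − 2900), so x = (K_2 − K_1)/(3240 − 2900) = 10690.2/340 = 31.4 km.

31.4 km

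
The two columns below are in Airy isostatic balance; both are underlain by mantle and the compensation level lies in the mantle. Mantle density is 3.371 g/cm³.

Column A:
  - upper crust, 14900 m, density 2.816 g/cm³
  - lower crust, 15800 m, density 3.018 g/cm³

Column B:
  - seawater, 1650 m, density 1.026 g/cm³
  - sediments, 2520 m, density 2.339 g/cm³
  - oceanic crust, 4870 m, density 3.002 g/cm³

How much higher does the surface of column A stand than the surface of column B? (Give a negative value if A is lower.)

1660 m

For any compensation level in the mantle, the mantle terms cancel and isostasy reduces to e = (Σt_A − Σt_B) − (Σ(ρt)_A − Σ(ρt)_B) / ρ_m.
Σt_A = 30700 m; Σt_B = 9040 m; Σ(ρt)_A = 89642.8; Σ(ρt)_B = 22206.92 (in m·g/cm³).
e = (30700 − 9040) − (89642.8 − 22206.92) / 3.371 = 1660 m.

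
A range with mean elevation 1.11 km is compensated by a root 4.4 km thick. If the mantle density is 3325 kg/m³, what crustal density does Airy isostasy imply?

ρ_c h = (ρ_m − ρ_c) r → ρ_c (h + r) = ρ_m r → ρ_c = ρ_m r / (h + r).
ρ_c = 3325 × 4.4 km / (1.11 km + 4.4 km) = 2660 kg/m³.

2660 kg/m³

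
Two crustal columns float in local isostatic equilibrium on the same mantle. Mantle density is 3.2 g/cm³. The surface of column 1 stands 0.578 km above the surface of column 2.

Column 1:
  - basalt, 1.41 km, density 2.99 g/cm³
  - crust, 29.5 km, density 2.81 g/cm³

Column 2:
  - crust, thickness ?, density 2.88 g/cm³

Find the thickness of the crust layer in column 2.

31.1 km

Take the compensation level at the base of the deeper column (depth z_c below the surface of column 1) and equate Σ ρ_i t_i down to z_c; mantle fills any gap and the z_c terms cancel.
Column 1: 1.41×2.99 + 29.5×2.81 + (z_c − 30.91)×3.2
Column 2: 0.578×0 + x×2.88 + (z_c − 0.578 − 0 − x)×3.2
The z_c×3.2 term appears on both sides and cancels. Collect the known terms of each column as K = Σ(ρt)_known − 3.2 × (depth of known layers): K_1 = 87.1109 − 3.2×30.91 = −11.8011; K_2 = 0 − 3.2×(0.578 + 0) = −1.8496.
Balance: K_1 = K_2 − x×(3.2 − 2.88), so x = (K_2 − K_1)/(3.2 − 2.88) = 9.9515/0.32 = 31.1 km.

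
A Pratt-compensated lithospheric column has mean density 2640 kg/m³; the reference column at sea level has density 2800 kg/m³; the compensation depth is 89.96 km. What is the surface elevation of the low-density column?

5.45 km

ρ_ref D = ρ (D + h) → h = D (ρ_ref − ρ)/ρ.
h = 89.96 km × (2800 − 2640)/2640 = 5.45 km.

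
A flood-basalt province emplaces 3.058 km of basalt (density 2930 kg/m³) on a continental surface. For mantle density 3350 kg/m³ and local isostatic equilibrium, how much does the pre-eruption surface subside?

2.67 km

Subaerial loading: s = t ρ_load / ρ_m.
s = 3.058 km × 2930/3350 = 2.67 km.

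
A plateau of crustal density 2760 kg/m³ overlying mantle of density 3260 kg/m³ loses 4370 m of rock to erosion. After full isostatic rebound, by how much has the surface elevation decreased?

670 m

Rebound u = e ρ_c/ρ_m = 4370 m × 2760/3260 = 3700 m.
Net surface drop = e − u = 4370 m − 3700 m = e (ρ_m − ρ_c)/ρ_m = 670 m.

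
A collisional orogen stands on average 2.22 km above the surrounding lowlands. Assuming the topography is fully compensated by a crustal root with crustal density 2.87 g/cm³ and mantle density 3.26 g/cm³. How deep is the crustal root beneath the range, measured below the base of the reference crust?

For local isostatic compensation: the weight of the topography is balanced by the buoyancy of the root, ρ_c h = (ρ_m − ρ_c) r.
r = h · ρ_c / (ρ_m − ρ_c) = 2.22 km × 2.87 / (3.26 − 2.87) = 16.3 km.

16.3 km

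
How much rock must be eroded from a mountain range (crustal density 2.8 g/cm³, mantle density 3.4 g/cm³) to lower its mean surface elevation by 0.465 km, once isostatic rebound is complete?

2.63 km

Net drop Δ = e − u = e − e ρ_c/ρ_m = e (ρ_m − ρ_c)/ρ_m.
e = Δ ρ_m/(ρ_m − ρ_c) = 0.465 km × 3.4/0.6 = 2.63 km.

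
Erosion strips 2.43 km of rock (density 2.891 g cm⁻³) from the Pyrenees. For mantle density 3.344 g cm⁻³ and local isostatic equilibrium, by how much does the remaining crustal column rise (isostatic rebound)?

2.1 km

Unloading: uplift u = e ρ_c/ρ_m = 2.43 km × 2.891/3.344 = 2.1 km.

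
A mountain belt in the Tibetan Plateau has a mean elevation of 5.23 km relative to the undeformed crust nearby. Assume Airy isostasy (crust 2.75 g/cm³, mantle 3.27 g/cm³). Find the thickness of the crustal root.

In Airy isostatic equilibrium: the weight of the topography is balanced by the buoyancy of the root, ρ_c h = (ρ_m − ρ_c) r.
r = h · ρ_c / (ρ_m − ρ_c) = 5.23 km × 2.75 / (3.27 − 2.75) = 27.7 km.

27.7 km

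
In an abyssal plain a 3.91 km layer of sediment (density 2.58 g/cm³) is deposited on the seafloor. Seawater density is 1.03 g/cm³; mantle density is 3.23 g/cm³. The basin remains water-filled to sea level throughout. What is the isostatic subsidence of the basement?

Submarine loading: the sediment displaces seawater, and the subsidence is in turn flooded, so s (ρ_m − ρ_w) = t (ρ_sed − ρ_w).
s = 3.91 km × (2.58 − 1.03) / (3.23 − 1.03) = 2.75 km.

2.75 km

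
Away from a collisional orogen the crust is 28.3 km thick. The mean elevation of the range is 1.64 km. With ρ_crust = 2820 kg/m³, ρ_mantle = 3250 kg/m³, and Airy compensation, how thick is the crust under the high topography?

40.7 km

Root depth r = h ρ_c / (ρ_m − ρ_c) = 1.64 km × 2820 / 430 = 10.76 km.
Total thickness = T + h + r = 28.3 km + 1.64 km + 10.76 km = 40.7 km.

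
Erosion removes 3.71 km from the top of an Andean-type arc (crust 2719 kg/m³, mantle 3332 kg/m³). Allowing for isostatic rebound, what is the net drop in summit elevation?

Rebound u = e ρ_c/ρ_m = 3.71 km × 2719/3332 = 3.027 km.
Net surface drop = e − u = 3.71 km − 3.027 km = e (ρ_m − ρ_c)/ρ_m = 0.683 km.

0.683 km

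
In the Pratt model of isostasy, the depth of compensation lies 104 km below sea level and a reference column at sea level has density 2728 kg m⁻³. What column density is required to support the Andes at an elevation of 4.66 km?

Pratt balance: ρ_ref D = ρ (D + h).
ρ = ρ_ref D/(D + h) = 2728 × 104 km/(104 km + 4.66 km) = 2610 kg m⁻³.

2610 kg m⁻³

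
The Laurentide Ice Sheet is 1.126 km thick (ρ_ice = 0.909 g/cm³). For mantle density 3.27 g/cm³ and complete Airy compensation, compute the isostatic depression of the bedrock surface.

0.313 km

In Airy isostatic equilibrium: the ice load ρ_ice t is balanced by mantle displaced below, ρ_m s.
s = t ρ_ice / ρ_m = 1.126 km × 0.909/3.27 = 0.313 km.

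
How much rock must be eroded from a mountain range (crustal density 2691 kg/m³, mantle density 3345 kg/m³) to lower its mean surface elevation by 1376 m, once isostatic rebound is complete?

7040 m

Net drop Δ = e − u = e − e ρ_c/ρ_m = e (ρ_m − ρ_c)/ρ_m.
e = Δ ρ_m/(ρ_m − ρ_c) = 1376 m × 3345/654 = 7040 m.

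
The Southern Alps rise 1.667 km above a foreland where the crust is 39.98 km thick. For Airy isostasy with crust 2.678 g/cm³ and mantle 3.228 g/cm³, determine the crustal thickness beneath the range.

Root depth r = h ρ_c / (ρ_m − ρ_c) = 1.667 km × 2.678 / 0.55 = 8.117 km.
Total thickness = T + h + r = 39.98 km + 1.667 km + 8.117 km = 49.8 km.

49.8 km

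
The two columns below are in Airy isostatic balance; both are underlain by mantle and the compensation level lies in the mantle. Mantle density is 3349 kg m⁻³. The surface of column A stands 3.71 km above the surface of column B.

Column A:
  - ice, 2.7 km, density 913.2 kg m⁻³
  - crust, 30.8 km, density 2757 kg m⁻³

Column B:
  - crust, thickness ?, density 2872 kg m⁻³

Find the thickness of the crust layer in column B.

26 km

Take the compensation level at the base of the deeper column (depth z_c below the surface of column A) and equate Σ ρ_i t_i down to z_c; mantle fills any gap and the z_c terms cancel.
Column A: 2.7×913.2 + 30.8×2757 + (z_c − 33.5)×3349
Column B: 3.71×0 + x×2872 + (z_c − 3.71 − 0 − x)×3349
The z_c×3349 term appears on both sides and cancels. Collect the known terms of each column as K = Σ(ρt)_known − 3349 × (depth of known layers): K_A = 87381.24 − 3349×33.5 = −24810.26; K_B = 0 − 3349×(3.71 + 0) = −12424.79.
Balance: K_A = K_B − x×(3349 − 2872), so x = (K_B − K_A)/(3349 − 2872) = 12385.5/477 = 26 km.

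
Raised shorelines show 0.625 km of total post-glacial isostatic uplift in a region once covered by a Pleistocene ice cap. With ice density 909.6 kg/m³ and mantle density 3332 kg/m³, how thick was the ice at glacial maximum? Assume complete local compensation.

u = t ρ_ice/ρ_m → t = u ρ_m/ρ_ice = 0.625 km × 3332/909.6 = 2.29 km.

2.29 km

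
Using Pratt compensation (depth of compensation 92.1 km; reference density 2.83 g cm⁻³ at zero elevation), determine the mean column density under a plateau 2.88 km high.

Pratt balance: ρ_ref D = ρ (D + h).
ρ = ρ_ref D/(D + h) = 2.83 × 92.1 km/(92.1 km + 2.88 km) = 2.74 g cm⁻³.

2.74 g cm⁻³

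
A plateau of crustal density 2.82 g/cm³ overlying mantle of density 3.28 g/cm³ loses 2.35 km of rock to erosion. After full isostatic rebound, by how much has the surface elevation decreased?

Rebound u = e ρ_c/ρ_m = 2.35 km × 2.82/3.28 = 2.02 km.
Net surface drop = e − u = 2.35 km − 2.02 km = e (ρ_m − ρ_c)/ρ_m = 0.33 km.

0.33 km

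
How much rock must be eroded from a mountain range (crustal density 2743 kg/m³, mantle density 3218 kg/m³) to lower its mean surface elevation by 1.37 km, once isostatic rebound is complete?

Net drop Δ = e − u = e − e ρ_c/ρ_m = e (ρ_m − ρ_c)/ρ_m.
e = Δ ρ_m/(ρ_m − ρ_c) = 1.37 km × 3218/475 = 9.28 km.

9.28 km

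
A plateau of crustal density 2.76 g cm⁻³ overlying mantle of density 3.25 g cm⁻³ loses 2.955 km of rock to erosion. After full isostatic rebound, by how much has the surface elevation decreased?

Rebound u = e ρ_c/ρ_m = 2.955 km × 2.76/3.25 = 2.509 km.
Net surface drop = e − u = 2.955 km − 2.509 km = e (ρ_m − ρ_c)/ρ_m = 0.446 km.

0.446 km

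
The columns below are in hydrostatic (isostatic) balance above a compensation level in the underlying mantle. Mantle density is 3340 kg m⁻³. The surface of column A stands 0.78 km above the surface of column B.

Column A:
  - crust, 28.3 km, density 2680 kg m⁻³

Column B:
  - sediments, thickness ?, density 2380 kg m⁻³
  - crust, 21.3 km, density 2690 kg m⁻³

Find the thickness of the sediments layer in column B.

Take the compensation level at the base of the deeper column (depth z_c below the surface of column A) and equate Σ ρ_i t_i down to z_c; mantle fills any gap and the z_c terms cancel.
Column A: 28.3×2680 + (z_c − 28.3)×3340
Column B: 0.78×0 + x×2380 + 21.3×2690 + (z_c − 0.78 − 21.3 − x)×3340
The z_c×3340 term appears on both sides and cancels. Collect the known terms of each column as K = Σ(ρt)_known − 3340 × (depth of known layers): K_A = 75844 − 3340×28.3 = −18678; K_B = 57297 − 3340×(0.78 + 21.3) = −16450.2.
Balance: K_A = K_B − x×(3340 − 2380), so x = (K_B − K_A)/(3340 − 2380) = 2227.8/960 = 2.32 km.

2.32 km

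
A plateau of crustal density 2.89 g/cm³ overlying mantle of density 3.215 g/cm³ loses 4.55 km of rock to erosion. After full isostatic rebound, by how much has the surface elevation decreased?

Rebound u = e ρ_c/ρ_m = 4.55 km × 2.89/3.215 = 4.09 km.
Net surface drop = e − u = 4.55 km − 4.09 km = e (ρ_m − ρ_c)/ρ_m = 0.46 km.

0.46 km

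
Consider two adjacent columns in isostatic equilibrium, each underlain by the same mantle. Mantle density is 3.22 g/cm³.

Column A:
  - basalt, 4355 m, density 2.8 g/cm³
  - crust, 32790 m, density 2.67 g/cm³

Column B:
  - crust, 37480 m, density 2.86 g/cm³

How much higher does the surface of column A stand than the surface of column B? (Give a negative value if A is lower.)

For any compensation level in the mantle, the mantle terms cancel and isostasy reduces to e = (Σt_A − Σt_B) − (Σ(ρt)_A − Σ(ρt)_B) / ρ_m.
Σt_A = 37145 m; Σt_B = 37480 m; Σ(ρt)_A = 99743.3; Σ(ρt)_B = 107192.8 (in m·g/cm³).
e = (37145 − 37480) − (99743.3 − 107192.8) / 3.22 = 1980 m.

1980 m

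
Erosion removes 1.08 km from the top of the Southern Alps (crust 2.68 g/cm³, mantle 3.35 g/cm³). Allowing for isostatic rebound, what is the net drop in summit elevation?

0.216 km

Rebound u = e ρ_c/ρ_m = 1.08 km × 2.68/3.35 = 0.864 km.
Net surface drop = e − u = 1.08 km − 0.864 km = e (ρ_m − ρ_c)/ρ_m = 0.216 km.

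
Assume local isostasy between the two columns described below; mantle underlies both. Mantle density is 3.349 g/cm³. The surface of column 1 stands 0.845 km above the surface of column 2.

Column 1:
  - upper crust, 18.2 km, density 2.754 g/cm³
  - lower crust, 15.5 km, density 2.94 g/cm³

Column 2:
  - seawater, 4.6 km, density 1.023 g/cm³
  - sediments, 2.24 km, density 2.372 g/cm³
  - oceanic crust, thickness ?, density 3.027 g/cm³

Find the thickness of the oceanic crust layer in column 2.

Take the compensation level at the base of the deeper column (depth z_c below the surface of column 1) and equate Σ ρ_i t_i down to z_c; mantle fills any gap and the z_c terms cancel.
Column 1: 18.2×2.754 + 15.5×2.94 + (z_c − 33.7)×3.349
Column 2: 0.845×0 + 4.6×1.023 + 2.24×2.372 + x×3.027 + (z_c − 0.845 − 6.84 − x)×3.349
The z_c×3.349 term appears on both sides and cancels. Collect the known terms of each column as K = Σ(ρt)_known − 3.349 × (depth of known layers): K_1 = 95.6928 − 3.349×33.7 = −17.1685; K_2 = 10.01908 − 3.349×(0.845 + 6.84) = −15.717985.
Balance: K_1 = K_2 − x×(3.349 − 3.027), so x = (K_2 − K_1)/(3.349 − 3.027) = 1.45051/0.322 = 4.5 km.

4.5 km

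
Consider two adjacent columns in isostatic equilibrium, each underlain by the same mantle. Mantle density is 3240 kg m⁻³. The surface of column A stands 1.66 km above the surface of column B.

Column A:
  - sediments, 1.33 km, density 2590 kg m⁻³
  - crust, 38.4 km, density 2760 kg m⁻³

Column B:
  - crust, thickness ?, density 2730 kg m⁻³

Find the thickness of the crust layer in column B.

Take the compensation level at the base of the deeper column (depth z_c below the surface of column A) and equate Σ ρ_i t_i down to z_c; mantle fills any gap and the z_c terms cancel.
Column A: 1.33×2590 + 38.4×2760 + (z_c − 39.73)×3240
Column B: 1.66×0 + x×2730 + (z_c − 1.66 − 0 − x)×3240
The z_c×3240 term appears on both sides and cancels. Collect the known terms of each column as K = Σ(ρt)_known − 3240 × (depth of known layers): K_A = 109428.7 − 3240×39.73 = −19296.5; K_B = 0 − 3240×(1.66 + 0) = −5378.4.
Balance: K_A = K_B − x×(3240 − 2730), so x = (K_B − K_A)/(3240 − 2730) = 13918.1/510 = 27.3 km.

27.3 km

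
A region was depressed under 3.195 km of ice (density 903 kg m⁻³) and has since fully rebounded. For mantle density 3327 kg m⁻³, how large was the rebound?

Removing the load lets mantle flow back in; uplift u satisfies ρ_ice t = ρ_m u.
u = t ρ_ice/ρ_m = 3.195 km × 903/3327 = 0.867 km.

0.867 km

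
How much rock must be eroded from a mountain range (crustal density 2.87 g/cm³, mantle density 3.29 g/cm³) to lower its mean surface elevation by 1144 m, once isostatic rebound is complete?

8960 m

Net drop Δ = e − u = e − e ρ_c/ρ_m = e (ρ_m − ρ_c)/ρ_m.
e = Δ ρ_m/(ρ_m − ρ_c) = 1144 m × 3.29/0.42 = 8960 m.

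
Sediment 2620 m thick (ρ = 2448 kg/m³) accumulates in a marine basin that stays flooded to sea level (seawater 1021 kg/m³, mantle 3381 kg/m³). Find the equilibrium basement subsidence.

Submarine loading: the sediment displaces seawater, and the subsidence is in turn flooded, so s (ρ_m − ρ_w) = t (ρ_sed − ρ_w).
s = 2620 m × (2448 − 1021) / (3381 − 1021) = 1580 m.

1580 m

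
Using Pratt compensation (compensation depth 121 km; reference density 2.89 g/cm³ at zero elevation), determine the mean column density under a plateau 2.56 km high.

Pratt balance: ρ_ref D = ρ (D + h).
ρ = ρ_ref D/(D + h) = 2.89 × 121 km/(121 km + 2.56 km) = 2.83 g/cm³.

2.83 g/cm³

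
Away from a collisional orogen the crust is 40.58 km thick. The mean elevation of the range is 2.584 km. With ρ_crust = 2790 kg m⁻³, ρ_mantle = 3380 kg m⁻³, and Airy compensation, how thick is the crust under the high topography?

Root depth r = h ρ_c / (ρ_m − ρ_c) = 2.584 km × 2790 / 590 = 12.22 km.
Total thickness = T + h + r = 40.58 km + 2.584 km + 12.22 km = 55.4 km.

55.4 km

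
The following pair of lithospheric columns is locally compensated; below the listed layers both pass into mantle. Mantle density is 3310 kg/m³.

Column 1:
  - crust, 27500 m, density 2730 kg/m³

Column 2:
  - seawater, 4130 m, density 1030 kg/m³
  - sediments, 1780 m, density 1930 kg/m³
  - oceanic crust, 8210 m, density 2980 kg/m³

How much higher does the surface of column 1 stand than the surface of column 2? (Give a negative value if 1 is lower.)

For any compensation level in the mantle, the mantle terms cancel and isostasy reduces to e = (Σt_1 − Σt_2) − (Σ(ρt)_1 − Σ(ρt)_2) / ρ_m.
Σt_1 = 27500 m; Σt_2 = 14120 m; Σ(ρt)_1 = 75075000; Σ(ρt)_2 = 32155100 (in m·kg/m³).
e = (27500 − 14120) − (75075000 − 32155100) / 3310 = 413 m.

413 m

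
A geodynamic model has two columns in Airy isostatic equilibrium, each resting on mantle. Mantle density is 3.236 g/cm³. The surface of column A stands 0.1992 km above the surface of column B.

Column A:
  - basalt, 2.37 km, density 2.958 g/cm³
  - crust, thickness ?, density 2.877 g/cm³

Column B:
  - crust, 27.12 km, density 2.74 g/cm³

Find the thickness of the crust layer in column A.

Take the compensation level at the base of the deeper column (depth z_c below the surface of column A) and equate Σ ρ_i t_i down to z_c; mantle fills any gap and the z_c terms cancel.
Column A: 2.37×2.958 + x×2.877 + (z_c − 2.37 − x)×3.236
Column B: 0.1992×0 + 27.12×2.74 + (z_c − 0.1992 − 27.12)×3.236
The z_c×3.236 term appears on both sides and cancels. Collect the known terms of each column as K = Σ(ρt)_known − 3.236 × (depth of known layers): K_A = 7.01046 − 3.236×2.37 = −0.65886; K_B = 74.3088 − 3.236×(0.1992 + 27.12) = −14.0961312.
Balance: K_A − x×(3.236 − 2.877) = K_B, so x = (K_A − K_B)/(3.236 − 2.877) = 13.4373/0.359 = 37.4 km.

37.4 km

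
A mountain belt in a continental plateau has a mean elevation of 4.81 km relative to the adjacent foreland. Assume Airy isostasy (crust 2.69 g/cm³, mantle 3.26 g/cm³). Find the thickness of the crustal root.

In Airy isostatic equilibrium: the weight of the topography is balanced by the buoyancy of the root, ρ_c h = (ρ_m − ρ_c) r.
r = h · ρ_c / (ρ_m − ρ_c) = 4.81 km × 2.69 / (3.26 − 2.69) = 22.7 km.

22.7 km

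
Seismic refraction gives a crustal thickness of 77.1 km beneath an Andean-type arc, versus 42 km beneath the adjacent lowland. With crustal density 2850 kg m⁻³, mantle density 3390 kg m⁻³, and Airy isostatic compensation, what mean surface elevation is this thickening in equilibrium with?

5.59 km

Excess crust Δ = 77.1 km − 42 km = 35.1 km, split between elevation h and root r with h + r = Δ.
Airy balance ρ_c h = (ρ_m − ρ_c) r gives r = h ρ_c/(ρ_m − ρ_c), so h (1 + ρ_c/(ρ_m − ρ_c)) = Δ, i.e. h = Δ (ρ_m − ρ_c)/ρ_m.
h = 35.1 km × 540/3390 = 5.59 km.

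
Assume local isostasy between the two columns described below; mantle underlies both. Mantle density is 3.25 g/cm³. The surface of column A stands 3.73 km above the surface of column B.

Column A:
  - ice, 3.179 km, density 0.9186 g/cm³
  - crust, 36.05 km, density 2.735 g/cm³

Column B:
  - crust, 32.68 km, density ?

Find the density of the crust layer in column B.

2.83 g/cm³

Take the compensation level at the base of the deeper column (depth z_c below the surface of column A) and equate Σ ρ_i t_i down to z_c; mantle fills any gap and the z_c terms cancel.
Column A: 3.179×0.9186 + 36.05×2.735 + (z_c − 39.229)×3.25
Column B: 3.73×0 + 32.68×ρ + (z_c − 3.73 − 32.68)×3.25
The z_c×3.25 term appears on both sides and cancels. Collect the known terms of each column as K = Σ(ρt)_known − 3.25 × (depth of known layers): K_A = 101.516979 − 3.25×39.229 = −25.9772706; K_B = 0 − 3.25×(3.73 + 32.68) = −118.3325.
Balance: K_A = K_B + 32.68×ρ, so ρ = (K_A − K_B)/32.68 = 92.3552/32.68 = 2.83 g/cm³.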